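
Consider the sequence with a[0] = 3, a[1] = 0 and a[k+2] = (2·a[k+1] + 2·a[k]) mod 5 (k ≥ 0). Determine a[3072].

a[0] = 3; a[1] = 0; a[2] = 1; a[3] = 2; a[4] = 1; a[5] = 1; a[6] = 4; a[7] = 0; a[8] = 3; a[9] = 1; a[10] = 3; a[11] = 3; a[12] = 2; a[13] = 0; a[14] = 4; a[15] = 3; a[16] = 4; a[17] = 4; a[18] = 1; a[19] = 0; a[20] = 2; a[21] = 4; a[22] = 2; a[23] = 2; a[24] = 3; a[25] = 0.
Since (a[24], a[25]) = (a[0], a[1]) = (3, 0) (two consecutive terms determine the rest), the sequence is periodic with period 24.
(3072 - 0) mod 24 = 0, so a[3072] = a[0] = 3.

3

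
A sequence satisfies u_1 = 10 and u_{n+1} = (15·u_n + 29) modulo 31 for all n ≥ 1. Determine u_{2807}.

25

Computing terms: u_1 = 10, u_2 = 24, u_3 = 17, u_4 = 5, u_5 = 11, u_6 = 8, u_7 = 25, u_8 = 1, u_9 = 13, u_{10} = 7, u_{11} = 10.
Since u_{11} = u_1 = 10, the sequence is periodic with period 10.
(2807 - 1) mod 10 = 6, so u_{2807} = u_7 = 25.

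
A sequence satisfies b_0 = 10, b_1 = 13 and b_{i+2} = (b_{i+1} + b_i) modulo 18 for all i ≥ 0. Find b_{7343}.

Computing terms: b_0 = 10,  b_1 = 13,  b_2 = 5,  b_3 = 0,  b_4 = 5,  b_5 = 5,  b_6 = 10,  b_7 = 15,  b_8 = 7,  b_9 = 4,  b_{10} = 11,  b_{11} = 15,  b_{12} = 8,  b_{13} = 5,  b_{14} = 13,  b_{15} = 0,  b_{16} = 13,  b_{17} = 13,  b_{18} = 8,  b_{19} = 3,  b_{20} = 11,  b_{21} = 14,  b_{22} = 7,  b_{23} = 3,  b_{24} = 10,  b_{25} = 13.
The sequence repeats with period 24.
So b_{7343} = b_{0 + ((7343-0) mod 24)} = b_{23} = 3.

3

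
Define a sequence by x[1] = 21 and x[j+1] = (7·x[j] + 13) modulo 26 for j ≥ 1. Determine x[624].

16

x[1] = 21; x[2] = 4; x[3] = 15; x[4] = 14; x[5] = 7; x[6] = 10; x[7] = 5; x[8] = 22; x[9] = 11; x[10] = 12; x[11] = 19; x[12] = 16; x[13] = 21.
Since x[13] = x[1] = 21, the sequence is periodic with period 12.
(624 - 1) mod 12 = 11, so x[624] = x[12] = 16.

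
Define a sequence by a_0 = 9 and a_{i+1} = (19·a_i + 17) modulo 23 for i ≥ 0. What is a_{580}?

17

Listing terms: a_0 = 9,  a_1 = 4,  a_2 = 1,  a_3 = 13,  a_4 = 11,  a_5 = 19,  a_6 = 10,  a_7 = 0,  a_8 = 17,  a_9 = 18,  a_{10} = 14,  a_{11} = 7,  a_{12} = 12,  a_{13} = 15,  a_{14} = 3,  a_{15} = 5,  a_{16} = 20,  a_{17} = 6,  a_{18} = 16,  a_{19} = 22,  a_{20} = 21,  a_{21} = 2,  a_{22} = 9.
The sequence repeats with period 22.
(580 - 0) mod 22 = 8, so a_{580} = a_8 = 17.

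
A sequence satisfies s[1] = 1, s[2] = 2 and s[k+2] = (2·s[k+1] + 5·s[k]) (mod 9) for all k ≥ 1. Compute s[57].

0

s[1] = 1, s[2] = 2, s[3] = 0, s[4] = 1, s[5] = 2.
The sequence repeats with period 3.
So s[57] = s[1 + ((57-1) mod 3)] = s[3] = 0.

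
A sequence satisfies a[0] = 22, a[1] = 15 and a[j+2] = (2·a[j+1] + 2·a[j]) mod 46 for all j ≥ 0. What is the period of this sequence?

a[0] = 22; a[1] = 15; a[2] = 28; a[3] = 40; a[4] = 44; a[5] = 30; a[6] = 10; a[7] = 34; a[8] = 42; a[9] = 14; a[10] = 20; a[11] = 22; a[12] = 38; a[13] = 28; a[14] = 40.
Since (a[13], a[14]) = (a[2], a[3]) = (28, 40) (two consecutive terms determine the rest), the sequence is eventually periodic: after a pre-period of length 2 it cycles with period 11.

11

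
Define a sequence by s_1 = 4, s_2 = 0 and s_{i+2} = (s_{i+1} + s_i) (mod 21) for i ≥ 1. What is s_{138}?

0

We have s_1 = 4,  s_2 = 0,  s_3 = 4,  s_4 = 4,  s_5 = 8,  s_6 = 12,  s_7 = 20,  s_8 = 11,  s_9 = 10,  s_{10} = 0,  s_{11} = 10,  s_{12} = 10,  s_{13} = 20,  s_{14} = 9,  s_{15} = 8,  s_{16} = 17,  s_{17} = 4,  s_{18} = 0.
Since (s_{17}, s_{18}) = (s_1, s_2) = (4, 0) (two consecutive terms determine the rest), the sequence is periodic with period 16.
So s_{138} = s_{1 + ((138-1) mod 16)} = s_{10} = 0.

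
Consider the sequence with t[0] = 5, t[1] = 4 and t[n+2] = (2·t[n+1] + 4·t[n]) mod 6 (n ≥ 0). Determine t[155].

Computing terms: t[0] = 5,  t[1] = 4,  t[2] = 4,  t[3] = 0,  t[4] = 4,  t[5] = 2,  t[6] = 2,  t[7] = 0,  t[8] = 2,  t[9] = 4,  t[10] = 4.
Since (t[9], t[10]) = (t[1], t[2]) = (4, 4) (two consecutive terms determine the rest), the sequence is eventually periodic: after a pre-period of length 1 it cycles with period 8.
For n ≥ 1, t[n] depends only on (n - 1) mod 8. (155 - 1) mod 8 = 2, so t[155] = t[3] = 0.

0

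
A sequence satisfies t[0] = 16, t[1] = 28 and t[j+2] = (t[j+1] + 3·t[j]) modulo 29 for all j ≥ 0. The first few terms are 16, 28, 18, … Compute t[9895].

Listing terms: t[0] = 16,  t[1] = 28,  t[2] = 18,  t[3] = 15,  t[4] = 11,  t[5] = 27,  t[6] = 2,  t[7] = 25,  t[8] = 2,  t[9] = 19,  t[10] = 25,  t[11] = 24,  t[12] = 12,  t[13] = 26,  t[14] = 4,  t[15] = 24,  t[16] = 7,  t[17] = 21,  t[18] = 13,  t[19] = 18,  t[20] = 28,  t[21] = 24,  t[22] = 21,  t[23] = 6,  t[24] = 11,  t[25] = 0,  t[26] = 4,  t[27] = 4,  t[28] = 16,  t[29] = 28.
The sequence repeats with period 28.
So t[9895] = t[0 + ((9895-0) mod 28)] = t[11] = 24.

24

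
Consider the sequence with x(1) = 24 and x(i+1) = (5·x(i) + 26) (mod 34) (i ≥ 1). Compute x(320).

x(1) = 24, x(2) = 10, x(3) = 8, x(4) = 32, x(5) = 16, x(6) = 4, x(7) = 12, x(8) = 18, x(9) = 14, x(10) = 28, x(11) = 30, x(12) = 6, x(13) = 22, x(14) = 0, x(15) = 26, x(16) = 20, x(17) = 24.
The sequence repeats with period 16.
So x(320) = x(1 + ((320-1) mod 16)) = x(16) = 20.

20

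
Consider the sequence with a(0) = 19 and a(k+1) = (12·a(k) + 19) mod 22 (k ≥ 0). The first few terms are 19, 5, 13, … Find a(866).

17

a(0) = 19, a(1) = 5, a(2) = 13, a(3) = 21, a(4) = 7, a(5) = 15, a(6) = 1, a(7) = 9, a(8) = 17, a(9) = 3, a(10) = 11, a(11) = 19.
The sequence repeats with period 11.
So a(866) = a(0 + ((866-0) mod 11)) = a(8) = 17.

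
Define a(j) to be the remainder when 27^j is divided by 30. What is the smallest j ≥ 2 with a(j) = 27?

We have a(1) = 27, a(2) = 9, a(3) = 3, a(4) = 21, a(5) = 27.
The sequence repeats with period 4.
The value 27 next appears (with j ≥ 2) at a(5).

5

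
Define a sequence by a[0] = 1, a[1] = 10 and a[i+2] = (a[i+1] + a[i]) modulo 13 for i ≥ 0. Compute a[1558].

7

Listing terms: a[0] = 1,  a[1] = 10,  a[2] = 11,  a[3] = 8,  a[4] = 6,  a[5] = 1,  a[6] = 7,  a[7] = 8,  a[8] = 2,  a[9] = 10,  a[10] = 12,  a[11] = 9,  a[12] = 8,  a[13] = 4,  a[14] = 12,  a[15] = 3,  a[16] = 2,  a[17] = 5,  a[18] = 7,  a[19] = 12,  a[20] = 6,  a[21] = 5,  a[22] = 11,  a[23] = 3,  a[24] = 1,  a[25] = 4,  a[26] = 5,  a[27] = 9,  a[28] = 1,  a[29] = 10.
The sequence repeats with period 28.
(1558 - 0) mod 28 = 18, so a[1558] = a[18] = 7.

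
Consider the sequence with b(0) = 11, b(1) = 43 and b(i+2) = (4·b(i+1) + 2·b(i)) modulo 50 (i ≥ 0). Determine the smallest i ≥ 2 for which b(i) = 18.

5

We have b(0) = 11,  b(1) = 43,  b(2) = 44,  b(3) = 12,  b(4) = 36,  b(5) = 18,  b(6) = 44,  b(7) = 12.
Since (b(6), b(7)) = (b(2), b(3)) = (44, 12) (two consecutive terms determine the rest), the sequence is eventually periodic: after a pre-period of length 2 it cycles with period 4.
The value 18 first appears (with i ≥ 2) at b(5).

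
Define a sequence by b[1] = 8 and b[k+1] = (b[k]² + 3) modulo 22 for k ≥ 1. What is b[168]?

15

Computing terms: b[1] = 8; b[2] = 1; b[3] = 4; b[4] = 19; b[5] = 12; b[6] = 15; b[7] = 8.
Since b[7] = b[1] = 8, the sequence is periodic with period 6.
So b[168] = b[1 + ((168-1) mod 6)] = b[6] = 15.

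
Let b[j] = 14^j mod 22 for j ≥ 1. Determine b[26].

14

Listing terms: b[1] = 14, b[2] = 20, b[3] = 16, b[4] = 4, b[5] = 12, b[6] = 14.
The sequence repeats with period 5.
(26 - 1) mod 5 = 0, so b[26] = b[1] = 14.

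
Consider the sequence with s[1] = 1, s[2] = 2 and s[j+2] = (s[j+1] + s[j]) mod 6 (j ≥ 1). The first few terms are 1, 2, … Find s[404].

2

Computing terms: s[1] = 1, s[2] = 2, s[3] = 3, s[4] = 5, s[5] = 2, s[6] = 1, s[7] = 3, s[8] = 4, s[9] = 1, s[10] = 5, s[11] = 0, s[12] = 5, s[13] = 5, s[14] = 4, s[15] = 3, s[16] = 1, s[17] = 4, s[18] = 5, s[19] = 3, s[20] = 2, s[21] = 5, s[22] = 1, s[23] = 0, s[24] = 1, s[25] = 1, s[26] = 2.
Since (s[25], s[26]) = (s[1], s[2]) = (1, 2) (two consecutive terms determine the rest), the sequence is periodic with period 24.
So s[404] = s[1 + ((404-1) mod 24)] = s[20] = 2.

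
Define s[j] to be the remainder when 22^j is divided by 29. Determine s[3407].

Listing terms: s[0] = 1, s[1] = 22, s[2] = 20, s[3] = 5, s[4] = 23, s[5] = 13, s[6] = 25, s[7] = 28, s[8] = 7, s[9] = 9, s[10] = 24, s[11] = 6, s[12] = 16, s[13] = 4, s[14] = 1.
Since s[14] = s[0] = 1, the sequence is periodic with period 14.
(3407 - 0) mod 14 = 5, so s[3407] = s[5] = 13.

13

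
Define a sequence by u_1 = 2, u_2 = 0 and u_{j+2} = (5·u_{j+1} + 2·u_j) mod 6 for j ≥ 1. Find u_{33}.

Listing terms: u_1 = 2, u_2 = 0, u_3 = 4, u_4 = 2, u_5 = 0.
The sequence repeats with period 3.
So u_{33} = u_{1 + ((33-1) mod 3)} = u_3 = 4.

4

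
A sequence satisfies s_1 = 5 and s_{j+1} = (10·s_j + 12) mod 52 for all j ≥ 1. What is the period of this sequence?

Computing terms: s_1 = 5,  s_2 = 10,  s_3 = 8,  s_4 = 40,  s_5 = 48,  s_6 = 24,  s_7 = 44,  s_8 = 36,  s_9 = 8.
Since s_9 = s_3 = 8, the sequence is eventually periodic: after a pre-period of length 2 it cycles with period 6.

6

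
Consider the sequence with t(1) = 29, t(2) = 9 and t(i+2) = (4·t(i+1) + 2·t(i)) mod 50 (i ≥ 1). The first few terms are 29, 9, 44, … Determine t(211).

14

t(1) = 29,  t(2) = 9,  t(3) = 44,  t(4) = 44,  t(5) = 14,  t(6) = 44,  t(7) = 4,  t(8) = 4,  t(9) = 24,  t(10) = 4,  t(11) = 14,  t(12) = 14,  t(13) = 34,  t(14) = 14,  t(15) = 24,  t(16) = 24,  t(17) = 44,  t(18) = 24,  t(19) = 34,  t(20) = 34,  t(21) = 4,  t(22) = 34,  t(23) = 44,  t(24) = 44.
Since (t(23), t(24)) = (t(3), t(4)) = (44, 44) (two consecutive terms determine the rest), the sequence is eventually periodic: after a pre-period of length 2 it cycles with period 20.
For i ≥ 3, t(i) depends only on (i - 3) mod 20. (211 - 3) mod 20 = 8, so t(211) = t(11) = 14.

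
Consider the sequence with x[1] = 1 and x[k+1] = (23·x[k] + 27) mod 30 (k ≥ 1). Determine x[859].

7

We have x[1] = 1; x[2] = 20; x[3] = 7; x[4] = 8; x[5] = 1.
Since x[5] = x[1] = 1, the sequence is periodic with period 4.
(859 - 1) mod 4 = 2, so x[859] = x[3] = 7.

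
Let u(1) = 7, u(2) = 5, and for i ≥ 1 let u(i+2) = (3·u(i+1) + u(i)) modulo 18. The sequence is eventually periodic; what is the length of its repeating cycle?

u(1) = 7,  u(2) = 5,  u(3) = 4,  u(4) = 17,  u(5) = 1,  u(6) = 2,  u(7) = 7,  u(8) = 5.
The sequence repeats with period 6.

6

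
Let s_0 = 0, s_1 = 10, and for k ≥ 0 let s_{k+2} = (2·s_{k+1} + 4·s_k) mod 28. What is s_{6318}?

16

s_0 = 0; s_1 = 10; s_2 = 20; s_3 = 24; s_4 = 16; s_5 = 16; s_6 = 12; s_7 = 4; s_8 = 0; s_9 = 16; s_{10} = 4; s_{11} = 16; s_{12} = 20; s_{13} = 20; s_{14} = 8; s_{15} = 12; s_{16} = 0; s_{17} = 20; s_{18} = 12; s_{19} = 20; s_{20} = 4; s_{21} = 4; s_{22} = 24; s_{23} = 8; s_{24} = 0; s_{25} = 4; s_{26} = 8; s_{27} = 4; s_{28} = 12; s_{29} = 12; s_{30} = 16; s_{31} = 24; s_{32} = 0; s_{33} = 12; s_{34} = 24; s_{35} = 12; s_{36} = 8; s_{37} = 8; s_{38} = 20; s_{39} = 16; s_{40} = 0; s_{41} = 8; s_{42} = 16; s_{43} = 8; s_{44} = 24; s_{45} = 24; s_{46} = 4; s_{47} = 20; s_{48} = 0; s_{49} = 24; s_{50} = 20; s_{51} = 24.
Since (s_{50}, s_{51}) = (s_2, s_3) = (20, 24) (two consecutive terms determine the rest), the sequence is eventually periodic: after a pre-period of length 2 it cycles with period 48.
For k ≥ 2, s_k depends only on (k - 2) mod 48. (6318 - 2) mod 48 = 28, so s_{6318} = s_{30} = 16.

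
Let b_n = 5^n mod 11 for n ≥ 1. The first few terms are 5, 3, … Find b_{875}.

Listing terms: b_1 = 5, b_2 = 3, b_3 = 4, b_4 = 9, b_5 = 1, b_6 = 5.
The sequence repeats with period 5.
So b_{875} = b_{1 + ((875-1) mod 5)} = b_5 = 1.

1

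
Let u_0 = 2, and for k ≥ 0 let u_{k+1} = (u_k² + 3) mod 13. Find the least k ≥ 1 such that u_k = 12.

4

Computing terms: u_0 = 2; u_1 = 7; u_2 = 0; u_3 = 3; u_4 = 12; u_5 = 4; u_6 = 6; u_7 = 0.
Since u_7 = u_2 = 0, the sequence is eventually periodic: after a pre-period of length 2 it cycles with period 5.
The value 12 first appears (with k ≥ 1) at u_4.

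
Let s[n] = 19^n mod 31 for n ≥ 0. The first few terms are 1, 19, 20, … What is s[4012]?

s[0] = 1; s[1] = 19; s[2] = 20; s[3] = 8; s[4] = 28; s[5] = 5; s[6] = 2; s[7] = 7; s[8] = 9; s[9] = 16; s[10] = 25; s[11] = 10; s[12] = 4; s[13] = 14; s[14] = 18; s[15] = 1.
Since s[15] = s[0] = 1, the sequence is periodic with period 15.
So s[4012] = s[0 + ((4012-0) mod 15)] = s[7] = 7.

7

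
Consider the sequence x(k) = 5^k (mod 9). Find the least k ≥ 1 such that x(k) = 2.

x(0) = 1,  x(1) = 5,  x(2) = 7,  x(3) = 8,  x(4) = 4,  x(5) = 2,  x(6) = 1.
Since x(6) = x(0) = 1, the sequence is periodic with period 6.
The value 2 first appears (with k ≥ 1) at x(5).

5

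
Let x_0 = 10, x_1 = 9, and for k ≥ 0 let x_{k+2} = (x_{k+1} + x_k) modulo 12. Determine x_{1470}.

2

Computing terms: x_0 = 10,  x_1 = 9,  x_2 = 7,  x_3 = 4,  x_4 = 11,  x_5 = 3,  x_6 = 2,  x_7 = 5,  x_8 = 7,  x_9 = 0,  x_{10} = 7,  x_{11} = 7,  x_{12} = 2,  x_{13} = 9,  x_{14} = 11,  x_{15} = 8,  x_{16} = 7,  x_{17} = 3,  x_{18} = 10,  x_{19} = 1,  x_{20} = 11,  x_{21} = 0,  x_{22} = 11,  x_{23} = 11,  x_{24} = 10,  x_{25} = 9.
The sequence repeats with period 24.
(1470 - 0) mod 24 = 6, so x_{1470} = x_6 = 2.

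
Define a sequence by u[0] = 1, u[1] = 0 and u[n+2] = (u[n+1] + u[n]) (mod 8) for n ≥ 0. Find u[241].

0

u[0] = 1, u[1] = 0, u[2] = 1, u[3] = 1, u[4] = 2, u[5] = 3, u[6] = 5, u[7] = 0, u[8] = 5, u[9] = 5, u[10] = 2, u[11] = 7, u[12] = 1, u[13] = 0.
Since (u[12], u[13]) = (u[0], u[1]) = (1, 0) (two consecutive terms determine the rest), the sequence is periodic with period 12.
So u[241] = u[0 + ((241-0) mod 12)] = u[1] = 0.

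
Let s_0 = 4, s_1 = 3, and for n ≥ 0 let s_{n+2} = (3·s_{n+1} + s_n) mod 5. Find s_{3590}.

3

Listing terms: s_0 = 4; s_1 = 3; s_2 = 3; s_3 = 2; s_4 = 4; s_5 = 4; s_6 = 1; s_7 = 2; s_8 = 2; s_9 = 3; s_{10} = 1; s_{11} = 1; s_{12} = 4; s_{13} = 3.
The sequence repeats with period 12.
So s_{3590} = s_{0 + ((3590-0) mod 12)} = s_2 = 3.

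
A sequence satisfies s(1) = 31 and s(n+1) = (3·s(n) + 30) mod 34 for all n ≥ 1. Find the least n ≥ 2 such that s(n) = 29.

Listing terms: s(1) = 31; s(2) = 21; s(3) = 25; s(4) = 3; s(5) = 5; s(6) = 11; s(7) = 29; s(8) = 15; s(9) = 7; s(10) = 17; s(11) = 13; s(12) = 1; s(13) = 33; s(14) = 27; s(15) = 9; s(16) = 23; s(17) = 31.
Since s(17) = s(1) = 31, the sequence is periodic with period 16.
The value 29 first appears (with n ≥ 2) at s(7).

7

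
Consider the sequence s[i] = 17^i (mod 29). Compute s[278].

Computing terms: s[0] = 1,  s[1] = 17,  s[2] = 28,  s[3] = 12,  s[4] = 1.
Since s[4] = s[0] = 1, the sequence is periodic with period 4.
(278 - 0) mod 4 = 2, so s[278] = s[2] = 28.

28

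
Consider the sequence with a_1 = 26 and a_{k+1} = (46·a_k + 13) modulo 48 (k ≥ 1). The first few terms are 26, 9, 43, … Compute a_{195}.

31

a_1 = 26, a_2 = 9, a_3 = 43, a_4 = 23, a_5 = 15, a_6 = 31, a_7 = 47, a_8 = 15.
Since a_8 = a_5 = 15, the sequence is eventually periodic: after a pre-period of length 4 it cycles with period 3.
For k ≥ 5, a_k depends only on (k - 5) mod 3. (195 - 5) mod 3 = 1, so a_{195} = a_6 = 31.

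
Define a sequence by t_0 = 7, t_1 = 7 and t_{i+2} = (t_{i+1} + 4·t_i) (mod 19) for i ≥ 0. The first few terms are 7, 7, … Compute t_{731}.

7

We have t_0 = 7; t_1 = 7; t_2 = 16; t_3 = 6; t_4 = 13; t_5 = 18; t_6 = 13; t_7 = 9; t_8 = 4; t_9 = 2; t_{10} = 18; t_{11} = 7; t_{12} = 3; t_{13} = 12; t_{14} = 5; t_{15} = 15; t_{16} = 16; t_{17} = 0; t_{18} = 7; t_{19} = 7.
Since (t_{18}, t_{19}) = (t_0, t_1) = (7, 7) (two consecutive terms determine the rest), the sequence is periodic with period 18.
So t_{731} = t_{0 + ((731-0) mod 18)} = t_{11} = 7.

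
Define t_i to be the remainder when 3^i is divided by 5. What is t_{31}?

2

We have t_0 = 1,  t_1 = 3,  t_2 = 4,  t_3 = 2,  t_4 = 1.
The sequence repeats with period 4.
So t_{31} = t_{0 + ((31-0) mod 4)} = t_3 = 2.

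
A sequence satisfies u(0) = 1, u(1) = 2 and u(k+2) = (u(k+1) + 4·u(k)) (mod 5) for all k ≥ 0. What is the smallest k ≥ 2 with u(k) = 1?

2

We have u(0) = 1; u(1) = 2; u(2) = 1; u(3) = 4; u(4) = 3; u(5) = 4; u(6) = 1; u(7) = 2.
The sequence repeats with period 6.
The value 1 first appears (with k ≥ 2) at u(2).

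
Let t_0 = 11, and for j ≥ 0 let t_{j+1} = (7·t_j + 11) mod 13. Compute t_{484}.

We have t_0 = 11, t_1 = 10, t_2 = 3, t_3 = 6, t_4 = 1, t_5 = 5, t_6 = 7, t_7 = 8, t_8 = 2, t_9 = 12, t_{10} = 4, t_{11} = 0, t_{12} = 11.
Since t_{12} = t_0 = 11, the sequence is periodic with period 12.
(484 - 0) mod 12 = 4, so t_{484} = t_4 = 1.

1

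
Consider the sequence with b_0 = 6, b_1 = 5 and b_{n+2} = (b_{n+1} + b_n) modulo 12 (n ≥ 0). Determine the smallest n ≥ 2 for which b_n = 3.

4

Computing terms: b_0 = 6,  b_1 = 5,  b_2 = 11,  b_3 = 4,  b_4 = 3,  b_5 = 7,  b_6 = 10,  b_7 = 5,  b_8 = 3,  b_9 = 8,  b_{10} = 11,  b_{11} = 7,  b_{12} = 6,  b_{13} = 1,  b_{14} = 7,  b_{15} = 8,  b_{16} = 3,  b_{17} = 11,  b_{18} = 2,  b_{19} = 1,  b_{20} = 3,  b_{21} = 4,  b_{22} = 7,  b_{23} = 11,  b_{24} = 6,  b_{25} = 5.
Since (b_{24}, b_{25}) = (b_0, b_1) = (6, 5) (two consecutive terms determine the rest), the sequence is periodic with period 24.
The value 3 first appears (with n ≥ 2) at b_4.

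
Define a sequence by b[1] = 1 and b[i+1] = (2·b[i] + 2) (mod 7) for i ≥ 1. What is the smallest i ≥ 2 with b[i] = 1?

4

We have b[1] = 1, b[2] = 4, b[3] = 3, b[4] = 1.
The sequence repeats with period 3.
The value 1 next appears (with i ≥ 2) at b[4].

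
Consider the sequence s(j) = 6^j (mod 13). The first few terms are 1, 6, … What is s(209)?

2

Computing terms: s(0) = 1; s(1) = 6; s(2) = 10; s(3) = 8; s(4) = 9; s(5) = 2; s(6) = 12; s(7) = 7; s(8) = 3; s(9) = 5; s(10) = 4; s(11) = 11; s(12) = 1.
Since s(12) = s(0) = 1, the sequence is periodic with period 12.
(209 - 0) mod 12 = 5, so s(209) = s(5) = 2.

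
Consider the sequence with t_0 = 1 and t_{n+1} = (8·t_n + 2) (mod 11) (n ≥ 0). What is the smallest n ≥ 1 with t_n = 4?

Computing terms: t_0 = 1,  t_1 = 10,  t_2 = 5,  t_3 = 9,  t_4 = 8,  t_5 = 0,  t_6 = 2,  t_7 = 7,  t_8 = 3,  t_9 = 4,  t_{10} = 1.
The sequence repeats with period 10.
The value 4 first appears (with n ≥ 1) at t_9.

9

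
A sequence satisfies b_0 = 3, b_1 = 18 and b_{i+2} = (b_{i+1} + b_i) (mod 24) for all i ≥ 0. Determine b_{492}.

3

b_0 = 3,  b_1 = 18,  b_2 = 21,  b_3 = 15,  b_4 = 12,  b_5 = 3,  b_6 = 15,  b_7 = 18,  b_8 = 9,  b_9 = 3,  b_{10} = 12,  b_{11} = 15,  b_{12} = 3,  b_{13} = 18.
Since (b_{12}, b_{13}) = (b_0, b_1) = (3, 18) (two consecutive terms determine the rest), the sequence is periodic with period 12.
So b_{492} = b_{0 + ((492-0) mod 12)} = b_0 = 3.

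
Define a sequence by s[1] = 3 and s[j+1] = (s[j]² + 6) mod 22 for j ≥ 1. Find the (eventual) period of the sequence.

Computing terms: s[1] = 3, s[2] = 15, s[3] = 11, s[4] = 17, s[5] = 9, s[6] = 21, s[7] = 7, s[8] = 11.
Since s[8] = s[3] = 11, the sequence is eventually periodic: after a pre-period of length 2 it cycles with period 5.

5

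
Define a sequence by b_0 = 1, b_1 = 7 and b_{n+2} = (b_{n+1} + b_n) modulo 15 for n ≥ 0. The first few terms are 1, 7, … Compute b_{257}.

We have b_0 = 1, b_1 = 7, b_2 = 8, b_3 = 0, b_4 = 8, b_5 = 8, b_6 = 1, b_7 = 9, b_8 = 10, b_9 = 4, b_{10} = 14, b_{11} = 3, b_{12} = 2, b_{13} = 5, b_{14} = 7, b_{15} = 12, b_{16} = 4, b_{17} = 1, b_{18} = 5, b_{19} = 6, b_{20} = 11, b_{21} = 2, b_{22} = 13, b_{23} = 0, b_{24} = 13, b_{25} = 13, b_{26} = 11, b_{27} = 9, b_{28} = 5, b_{29} = 14, b_{30} = 4, b_{31} = 3, b_{32} = 7, b_{33} = 10, b_{34} = 2, b_{35} = 12, b_{36} = 14, b_{37} = 11, b_{38} = 10, b_{39} = 6, b_{40} = 1, b_{41} = 7.
The sequence repeats with period 40.
So b_{257} = b_{0 + ((257-0) mod 40)} = b_{17} = 1.

1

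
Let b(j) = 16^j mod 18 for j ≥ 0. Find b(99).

Computing terms: b(0) = 1,  b(1) = 16,  b(2) = 4,  b(3) = 10,  b(4) = 16.
Since b(4) = b(1) = 16, the sequence is eventually periodic: after a pre-period of length 1 it cycles with period 3.
For j ≥ 1, b(j) depends only on (j - 1) mod 3. (99 - 1) mod 3 = 2, so b(99) = b(3) = 10.

10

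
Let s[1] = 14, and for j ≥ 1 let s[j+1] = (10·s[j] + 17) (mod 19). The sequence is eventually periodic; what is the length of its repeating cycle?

18

s[1] = 14,  s[2] = 5,  s[3] = 10,  s[4] = 3,  s[5] = 9,  s[6] = 12,  s[7] = 4,  s[8] = 0,  s[9] = 17,  s[10] = 16,  s[11] = 6,  s[12] = 1,  s[13] = 8,  s[14] = 2,  s[15] = 18,  s[16] = 7,  s[17] = 11,  s[18] = 13,  s[19] = 14.
The sequence repeats with period 18.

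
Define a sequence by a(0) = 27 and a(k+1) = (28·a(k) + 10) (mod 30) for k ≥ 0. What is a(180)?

Computing terms: a(0) = 27, a(1) = 16, a(2) = 8, a(3) = 24, a(4) = 22, a(5) = 26, a(6) = 18, a(7) = 4, a(8) = 2, a(9) = 6, a(10) = 28, a(11) = 14, a(12) = 12, a(13) = 16.
Since a(13) = a(1) = 16, the sequence is eventually periodic: after a pre-period of length 1 it cycles with period 12.
For k ≥ 1, a(k) depends only on (k - 1) mod 12. (180 - 1) mod 12 = 11, so a(180) = a(12) = 12.

12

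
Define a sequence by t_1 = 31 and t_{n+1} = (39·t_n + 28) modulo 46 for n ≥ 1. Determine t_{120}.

We have t_1 = 31, t_2 = 41, t_3 = 17, t_4 = 1, t_5 = 21, t_6 = 19, t_7 = 33, t_8 = 27, t_9 = 23, t_{10} = 5, t_{11} = 39, t_{12} = 31.
The sequence repeats with period 11.
(120 - 1) mod 11 = 9, so t_{120} = t_{10} = 5.

5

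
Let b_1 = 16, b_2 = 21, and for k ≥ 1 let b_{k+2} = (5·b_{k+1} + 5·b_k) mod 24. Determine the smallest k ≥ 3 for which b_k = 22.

4

Listing terms: b_1 = 16,  b_2 = 21,  b_3 = 17,  b_4 = 22,  b_5 = 3,  b_6 = 5,  b_7 = 16,  b_8 = 9,  b_9 = 5,  b_{10} = 22,  b_{11} = 15,  b_{12} = 17,  b_{13} = 16,  b_{14} = 21.
Since (b_{13}, b_{14}) = (b_1, b_2) = (16, 21) (two consecutive terms determine the rest), the sequence is periodic with period 12.
The value 22 first appears (with k ≥ 3) at b_4.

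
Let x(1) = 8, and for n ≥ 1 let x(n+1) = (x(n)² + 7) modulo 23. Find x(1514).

2

Computing terms: x(1) = 8, x(2) = 2, x(3) = 11, x(4) = 13, x(5) = 15, x(6) = 2.
Since x(6) = x(2) = 2, the sequence is eventually periodic: after a pre-period of length 1 it cycles with period 4.
For n ≥ 2, x(n) depends only on (n - 2) mod 4. (1514 - 2) mod 4 = 0, so x(1514) = x(2) = 2.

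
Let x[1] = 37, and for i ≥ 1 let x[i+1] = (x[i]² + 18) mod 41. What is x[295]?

x[1] = 37; x[2] = 34; x[3] = 26; x[4] = 38; x[5] = 27; x[6] = 9; x[7] = 17; x[8] = 20; x[9] = 8; x[10] = 0; x[11] = 18; x[12] = 14; x[13] = 9.
Since x[13] = x[6] = 9, the sequence is eventually periodic: after a pre-period of length 5 it cycles with period 7.
For i ≥ 6, x[i] depends only on (i - 6) mod 7. (295 - 6) mod 7 = 2, so x[295] = x[8] = 20.

20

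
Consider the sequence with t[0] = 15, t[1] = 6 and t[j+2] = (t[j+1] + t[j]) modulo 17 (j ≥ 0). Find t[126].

2

We have t[0] = 15, t[1] = 6, t[2] = 4, t[3] = 10, t[4] = 14, t[5] = 7, t[6] = 4, t[7] = 11, t[8] = 15, t[9] = 9, t[10] = 7, t[11] = 16, t[12] = 6, t[13] = 5, t[14] = 11, t[15] = 16, t[16] = 10, t[17] = 9, t[18] = 2, t[19] = 11, t[20] = 13, t[21] = 7, t[22] = 3, t[23] = 10, t[24] = 13, t[25] = 6, t[26] = 2, t[27] = 8, t[28] = 10, t[29] = 1, t[30] = 11, t[31] = 12, t[32] = 6, t[33] = 1, t[34] = 7, t[35] = 8, t[36] = 15, t[37] = 6.
The sequence repeats with period 36.
So t[126] = t[0 + ((126-0) mod 36)] = t[18] = 2.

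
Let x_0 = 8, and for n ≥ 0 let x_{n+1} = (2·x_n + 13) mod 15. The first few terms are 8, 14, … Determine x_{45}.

14

Listing terms: x_0 = 8; x_1 = 14; x_2 = 11; x_3 = 5; x_4 = 8.
Since x_4 = x_0 = 8, the sequence is periodic with period 4.
So x_{45} = x_{0 + ((45-0) mod 4)} = x_1 = 14.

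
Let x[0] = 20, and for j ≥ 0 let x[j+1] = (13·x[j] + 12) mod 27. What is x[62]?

11

Computing terms: x[0] = 20, x[1] = 2, x[2] = 11, x[3] = 20.
Since x[3] = x[0] = 20, the sequence is periodic with period 3.
(62 - 0) mod 3 = 2, so x[62] = x[2] = 11.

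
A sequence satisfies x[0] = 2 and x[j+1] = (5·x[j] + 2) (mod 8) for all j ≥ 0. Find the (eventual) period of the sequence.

Computing terms: x[0] = 2,  x[1] = 4,  x[2] = 6,  x[3] = 0,  x[4] = 2.
Since x[4] = x[0] = 2, the sequence is periodic with period 4.

4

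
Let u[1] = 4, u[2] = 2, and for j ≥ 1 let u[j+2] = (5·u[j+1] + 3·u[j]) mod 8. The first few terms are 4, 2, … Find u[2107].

4

u[1] = 4,  u[2] = 2,  u[3] = 6,  u[4] = 4,  u[5] = 6,  u[6] = 2,  u[7] = 4,  u[8] = 2.
The sequence repeats with period 6.
(2107 - 1) mod 6 = 0, so u[2107] = u[1] = 4.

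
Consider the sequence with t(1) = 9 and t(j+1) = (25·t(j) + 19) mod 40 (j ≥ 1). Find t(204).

Computing terms: t(1) = 9,  t(2) = 4,  t(3) = 39,  t(4) = 34,  t(5) = 29,  t(6) = 24,  t(7) = 19,  t(8) = 14,  t(9) = 9.
The sequence repeats with period 8.
So t(204) = t(1 + ((204-1) mod 8)) = t(4) = 34.

34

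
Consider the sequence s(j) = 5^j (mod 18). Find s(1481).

Listing terms: s(1) = 5; s(2) = 7; s(3) = 17; s(4) = 13; s(5) = 11; s(6) = 1; s(7) = 5.
Since s(7) = s(1) = 5, the sequence is periodic with period 6.
(1481 - 1) mod 6 = 4, so s(1481) = s(5) = 11.

11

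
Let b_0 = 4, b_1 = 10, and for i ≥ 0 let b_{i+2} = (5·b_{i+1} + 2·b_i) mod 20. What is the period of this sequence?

8

b_0 = 4; b_1 = 10; b_2 = 18; b_3 = 10; b_4 = 6; b_5 = 10; b_6 = 2; b_7 = 10; b_8 = 14; b_9 = 10; b_{10} = 18.
Since (b_9, b_{10}) = (b_1, b_2) = (10, 18) (two consecutive terms determine the rest), the sequence is eventually periodic: after a pre-period of length 1 it cycles with period 8.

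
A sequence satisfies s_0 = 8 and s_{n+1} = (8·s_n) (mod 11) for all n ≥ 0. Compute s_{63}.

4

s_0 = 8,  s_1 = 9,  s_2 = 6,  s_3 = 4,  s_4 = 10,  s_5 = 3,  s_6 = 2,  s_7 = 5,  s_8 = 7,  s_9 = 1,  s_{10} = 8.
Since s_{10} = s_0 = 8, the sequence is periodic with period 10.
So s_{63} = s_{0 + ((63-0) mod 10)} = s_3 = 4.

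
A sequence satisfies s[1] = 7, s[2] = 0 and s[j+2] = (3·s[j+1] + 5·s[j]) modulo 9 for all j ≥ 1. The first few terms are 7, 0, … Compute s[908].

0

Listing terms: s[1] = 7; s[2] = 0; s[3] = 8; s[4] = 6; s[5] = 4; s[6] = 6; s[7] = 2; s[8] = 0; s[9] = 1; s[10] = 3; s[11] = 5; s[12] = 3; s[13] = 7; s[14] = 0.
The sequence repeats with period 12.
So s[908] = s[1 + ((908-1) mod 12)] = s[8] = 0.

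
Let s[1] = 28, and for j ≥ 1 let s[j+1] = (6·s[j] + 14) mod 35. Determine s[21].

s[1] = 28, s[2] = 7, s[3] = 21, s[4] = 0, s[5] = 14, s[6] = 28.
The sequence repeats with period 5.
(21 - 1) mod 5 = 0, so s[21] = s[1] = 28.

28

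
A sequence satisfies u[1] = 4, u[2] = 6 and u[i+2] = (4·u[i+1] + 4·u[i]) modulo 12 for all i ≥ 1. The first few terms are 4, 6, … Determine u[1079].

8

u[1] = 4, u[2] = 6, u[3] = 4, u[4] = 4, u[5] = 8, u[6] = 0, u[7] = 8, u[8] = 8, u[9] = 4, u[10] = 0, u[11] = 4, u[12] = 4.
Since (u[11], u[12]) = (u[3], u[4]) = (4, 4) (two consecutive terms determine the rest), the sequence is eventually periodic: after a pre-period of length 2 it cycles with period 8.
For i ≥ 3, u[i] depends only on (i - 3) mod 8. (1079 - 3) mod 8 = 4, so u[1079] = u[7] = 8.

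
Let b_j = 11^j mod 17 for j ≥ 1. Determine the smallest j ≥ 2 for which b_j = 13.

12

Listing terms: b_1 = 11, b_2 = 2, b_3 = 5, b_4 = 4, b_5 = 10, b_6 = 8, b_7 = 3, b_8 = 16, b_9 = 6, b_{10} = 15, b_{11} = 12, b_{12} = 13, b_{13} = 7, b_{14} = 9, b_{15} = 14, b_{16} = 1, b_{17} = 11.
The sequence repeats with period 16.
The value 13 first appears (with j ≥ 2) at b_{12}.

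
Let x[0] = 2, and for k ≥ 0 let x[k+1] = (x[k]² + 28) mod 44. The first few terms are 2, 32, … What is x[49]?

28

x[0] = 2, x[1] = 32, x[2] = 40, x[3] = 0, x[4] = 28, x[5] = 20, x[6] = 32.
Since x[6] = x[1] = 32, the sequence is eventually periodic: after a pre-period of length 1 it cycles with period 5.
For k ≥ 1, x[k] depends only on (k - 1) mod 5. (49 - 1) mod 5 = 3, so x[49] = x[4] = 28.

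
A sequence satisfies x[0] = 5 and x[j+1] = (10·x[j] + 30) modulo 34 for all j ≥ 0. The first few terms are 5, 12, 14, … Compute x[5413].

24

Computing terms: x[0] = 5, x[1] = 12, x[2] = 14, x[3] = 0, x[4] = 30, x[5] = 24, x[6] = 32, x[7] = 10, x[8] = 28, x[9] = 4, x[10] = 2, x[11] = 16, x[12] = 20, x[13] = 26, x[14] = 18, x[15] = 6, x[16] = 22, x[17] = 12.
Since x[17] = x[1] = 12, the sequence is eventually periodic: after a pre-period of length 1 it cycles with period 16.
For j ≥ 1, x[j] depends only on (j - 1) mod 16. (5413 - 1) mod 16 = 4, so x[5413] = x[5] = 24.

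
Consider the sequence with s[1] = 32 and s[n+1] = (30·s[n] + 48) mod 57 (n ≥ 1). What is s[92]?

s[1] = 32,  s[2] = 39,  s[3] = 21,  s[4] = 51,  s[5] = 39.
Since s[5] = s[2] = 39, the sequence is eventually periodic: after a pre-period of length 1 it cycles with period 3.
For n ≥ 2, s[n] depends only on (n - 2) mod 3. (92 - 2) mod 3 = 0, so s[92] = s[2] = 39.

39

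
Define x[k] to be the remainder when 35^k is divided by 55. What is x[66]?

20

We have x[0] = 1; x[1] = 35; x[2] = 15; x[3] = 30; x[4] = 5; x[5] = 10; x[6] = 20; x[7] = 40; x[8] = 25; x[9] = 50; x[10] = 45; x[11] = 35.
Since x[11] = x[1] = 35, the sequence is eventually periodic: after a pre-period of length 1 it cycles with period 10.
For k ≥ 1, x[k] depends only on (k - 1) mod 10. (66 - 1) mod 10 = 5, so x[66] = x[6] = 20.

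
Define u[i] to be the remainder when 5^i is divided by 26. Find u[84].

1

We have u[0] = 1, u[1] = 5, u[2] = 25, u[3] = 21, u[4] = 1.
Since u[4] = u[0] = 1, the sequence is periodic with period 4.
So u[84] = u[0 + ((84-0) mod 4)] = u[0] = 1.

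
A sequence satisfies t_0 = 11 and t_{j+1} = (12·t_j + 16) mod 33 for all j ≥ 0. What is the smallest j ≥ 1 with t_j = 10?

2

Listing terms: t_0 = 11; t_1 = 16; t_2 = 10; t_3 = 4; t_4 = 31; t_5 = 25; t_6 = 19; t_7 = 13; t_8 = 7; t_9 = 1; t_{10} = 28; t_{11} = 22; t_{12} = 16.
Since t_{12} = t_1 = 16, the sequence is eventually periodic: after a pre-period of length 1 it cycles with period 11.
The value 10 first appears (with j ≥ 1) at t_2.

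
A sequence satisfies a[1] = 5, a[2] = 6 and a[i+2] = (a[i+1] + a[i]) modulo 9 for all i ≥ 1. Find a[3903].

We have a[1] = 5,  a[2] = 6,  a[3] = 2,  a[4] = 8,  a[5] = 1,  a[6] = 0,  a[7] = 1,  a[8] = 1,  a[9] = 2,  a[10] = 3,  a[11] = 5,  a[12] = 8,  a[13] = 4,  a[14] = 3,  a[15] = 7,  a[16] = 1,  a[17] = 8,  a[18] = 0,  a[19] = 8,  a[20] = 8,  a[21] = 7,  a[22] = 6,  a[23] = 4,  a[24] = 1,  a[25] = 5,  a[26] = 6.
Since (a[25], a[26]) = (a[1], a[2]) = (5, 6) (two consecutive terms determine the rest), the sequence is periodic with period 24.
(3903 - 1) mod 24 = 14, so a[3903] = a[15] = 7.

7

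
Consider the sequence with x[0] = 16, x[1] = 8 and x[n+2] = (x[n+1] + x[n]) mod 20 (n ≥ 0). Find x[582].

4

Listing terms: x[0] = 16, x[1] = 8, x[2] = 4, x[3] = 12, x[4] = 16, x[5] = 8.
The sequence repeats with period 4.
(582 - 0) mod 4 = 2, so x[582] = x[2] = 4.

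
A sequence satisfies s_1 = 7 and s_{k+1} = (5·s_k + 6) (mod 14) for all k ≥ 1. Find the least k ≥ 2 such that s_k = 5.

We have s_1 = 7, s_2 = 13, s_3 = 1, s_4 = 11, s_5 = 5, s_6 = 3, s_7 = 7.
The sequence repeats with period 6.
The value 5 first appears (with k ≥ 2) at s_5.

5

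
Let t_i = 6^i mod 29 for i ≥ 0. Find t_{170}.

Listing terms: t_0 = 1,  t_1 = 6,  t_2 = 7,  t_3 = 13,  t_4 = 20,  t_5 = 4,  t_6 = 24,  t_7 = 28,  t_8 = 23,  t_9 = 22,  t_{10} = 16,  t_{11} = 9,  t_{12} = 25,  t_{13} = 5,  t_{14} = 1.
The sequence repeats with period 14.
(170 - 0) mod 14 = 2, so t_{170} = t_2 = 7.

7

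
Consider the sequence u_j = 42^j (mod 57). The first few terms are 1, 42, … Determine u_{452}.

54

Computing terms: u_0 = 1,  u_1 = 42,  u_2 = 54,  u_3 = 45,  u_4 = 9,  u_5 = 36,  u_6 = 30,  u_7 = 6,  u_8 = 24,  u_9 = 39,  u_{10} = 42.
Since u_{10} = u_1 = 42, the sequence is eventually periodic: after a pre-period of length 1 it cycles with period 9.
For j ≥ 1, u_j depends only on (j - 1) mod 9. (452 - 1) mod 9 = 1, so u_{452} = u_2 = 54.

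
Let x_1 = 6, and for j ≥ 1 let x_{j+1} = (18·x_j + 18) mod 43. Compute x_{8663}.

38

x_1 = 6, x_2 = 40, x_3 = 7, x_4 = 15, x_5 = 30, x_6 = 42, x_7 = 0, x_8 = 18, x_9 = 41, x_{10} = 25, x_{11} = 38, x_{12} = 14, x_{13} = 12, x_{14} = 19, x_{15} = 16, x_{16} = 5, x_{17} = 22, x_{18} = 27, x_{19} = 31, x_{20} = 17, x_{21} = 23, x_{22} = 2, x_{23} = 11, x_{24} = 1, x_{25} = 36, x_{26} = 21, x_{27} = 9, x_{28} = 8, x_{29} = 33, x_{30} = 10, x_{31} = 26, x_{32} = 13, x_{33} = 37, x_{34} = 39, x_{35} = 32, x_{36} = 35, x_{37} = 3, x_{38} = 29, x_{39} = 24, x_{40} = 20, x_{41} = 34, x_{42} = 28, x_{43} = 6.
Since x_{43} = x_1 = 6, the sequence is periodic with period 42.
So x_{8663} = x_{1 + ((8663-1) mod 42)} = x_{11} = 38.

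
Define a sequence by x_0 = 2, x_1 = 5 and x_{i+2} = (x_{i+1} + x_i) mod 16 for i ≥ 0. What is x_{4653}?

Listing terms: x_0 = 2; x_1 = 5; x_2 = 7; x_3 = 12; x_4 = 3; x_5 = 15; x_6 = 2; x_7 = 1; x_8 = 3; x_9 = 4; x_{10} = 7; x_{11} = 11; x_{12} = 2; x_{13} = 13; x_{14} = 15; x_{15} = 12; x_{16} = 11; x_{17} = 7; x_{18} = 2; x_{19} = 9; x_{20} = 11; x_{21} = 4; x_{22} = 15; x_{23} = 3; x_{24} = 2; x_{25} = 5.
Since (x_{24}, x_{25}) = (x_0, x_1) = (2, 5) (two consecutive terms determine the rest), the sequence is periodic with period 24.
So x_{4653} = x_{0 + ((4653-0) mod 24)} = x_{21} = 4.

4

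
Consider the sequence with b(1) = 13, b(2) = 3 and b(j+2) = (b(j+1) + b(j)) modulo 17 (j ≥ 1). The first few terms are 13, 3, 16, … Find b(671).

16

We have b(1) = 13, b(2) = 3, b(3) = 16, b(4) = 2, b(5) = 1, b(6) = 3, b(7) = 4, b(8) = 7, b(9) = 11, b(10) = 1, b(11) = 12, b(12) = 13, b(13) = 8, b(14) = 4, b(15) = 12, b(16) = 16, b(17) = 11, b(18) = 10, b(19) = 4, b(20) = 14, b(21) = 1, b(22) = 15, b(23) = 16, b(24) = 14, b(25) = 13, b(26) = 10, b(27) = 6, b(28) = 16, b(29) = 5, b(30) = 4, b(31) = 9, b(32) = 13, b(33) = 5, b(34) = 1, b(35) = 6, b(36) = 7, b(37) = 13, b(38) = 3.
The sequence repeats with period 36.
So b(671) = b(1 + ((671-1) mod 36)) = b(23) = 16.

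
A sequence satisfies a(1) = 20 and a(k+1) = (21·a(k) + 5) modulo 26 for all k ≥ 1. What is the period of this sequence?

4

a(1) = 20; a(2) = 9; a(3) = 12; a(4) = 23; a(5) = 20.
Since a(5) = a(1) = 20, the sequence is periodic with period 4.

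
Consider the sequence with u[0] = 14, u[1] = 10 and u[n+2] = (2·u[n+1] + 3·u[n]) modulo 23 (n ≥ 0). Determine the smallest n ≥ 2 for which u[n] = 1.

We have u[0] = 14, u[1] = 10, u[2] = 16, u[3] = 16, u[4] = 11, u[5] = 1, u[6] = 12, u[7] = 4, u[8] = 21, u[9] = 8, u[10] = 10, u[11] = 21, u[12] = 3, u[13] = 0, u[14] = 9, u[15] = 18, u[16] = 17, u[17] = 19, u[18] = 20, u[19] = 5, u[20] = 1, u[21] = 17, u[22] = 14, u[23] = 10.
Since (u[22], u[23]) = (u[0], u[1]) = (14, 10) (two consecutive terms determine the rest), the sequence is periodic with period 22.
The value 1 first appears (with n ≥ 2) at u[5].

5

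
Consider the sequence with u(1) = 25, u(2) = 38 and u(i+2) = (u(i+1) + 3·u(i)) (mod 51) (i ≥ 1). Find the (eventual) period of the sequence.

u(1) = 25, u(2) = 38, u(3) = 11, u(4) = 23, u(5) = 5, u(6) = 23, u(7) = 38, u(8) = 5, u(9) = 17, u(10) = 32, u(11) = 32, u(12) = 26, u(13) = 20, u(14) = 47, u(15) = 5, u(16) = 44, u(17) = 8, u(18) = 38, u(19) = 11.
Since (u(18), u(19)) = (u(2), u(3)) = (38, 11) (two consecutive terms determine the rest), the sequence is eventually periodic: after a pre-period of length 1 it cycles with period 16.

16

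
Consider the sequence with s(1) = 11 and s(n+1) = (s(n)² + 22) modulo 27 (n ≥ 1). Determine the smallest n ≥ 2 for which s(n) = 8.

2

We have s(1) = 11, s(2) = 8, s(3) = 5, s(4) = 20, s(5) = 17, s(6) = 14, s(7) = 2, s(8) = 26, s(9) = 23, s(10) = 11.
The sequence repeats with period 9.
The value 8 first appears (with n ≥ 2) at s(2).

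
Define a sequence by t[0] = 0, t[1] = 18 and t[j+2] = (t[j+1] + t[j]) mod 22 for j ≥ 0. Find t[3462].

18

Listing terms: t[0] = 0; t[1] = 18; t[2] = 18; t[3] = 14; t[4] = 10; t[5] = 2; t[6] = 12; t[7] = 14; t[8] = 4; t[9] = 18; t[10] = 0; t[11] = 18.
Since (t[10], t[11]) = (t[0], t[1]) = (0, 18) (two consecutive terms determine the rest), the sequence is periodic with period 10.
(3462 - 0) mod 10 = 2, so t[3462] = t[2] = 18.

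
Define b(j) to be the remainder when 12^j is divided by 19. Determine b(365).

8

Computing terms: b(1) = 12,  b(2) = 11,  b(3) = 18,  b(4) = 7,  b(5) = 8,  b(6) = 1,  b(7) = 12.
The sequence repeats with period 6.
(365 - 1) mod 6 = 4, so b(365) = b(5) = 8.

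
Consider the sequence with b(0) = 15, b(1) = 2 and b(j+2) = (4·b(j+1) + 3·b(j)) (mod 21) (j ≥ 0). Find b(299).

11

We have b(0) = 15, b(1) = 2, b(2) = 11, b(3) = 8, b(4) = 2, b(5) = 11.
Since (b(4), b(5)) = (b(1), b(2)) = (2, 11) (two consecutive terms determine the rest), the sequence is eventually periodic: after a pre-period of length 1 it cycles with period 3.
For j ≥ 1, b(j) depends only on (j - 1) mod 3. (299 - 1) mod 3 = 1, so b(299) = b(2) = 11.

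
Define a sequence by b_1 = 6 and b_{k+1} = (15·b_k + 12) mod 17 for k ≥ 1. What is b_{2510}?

Listing terms: b_1 = 6; b_2 = 0; b_3 = 12; b_4 = 5; b_5 = 2; b_6 = 8; b_7 = 13; b_8 = 3; b_9 = 6.
The sequence repeats with period 8.
(2510 - 1) mod 8 = 5, so b_{2510} = b_6 = 8.

8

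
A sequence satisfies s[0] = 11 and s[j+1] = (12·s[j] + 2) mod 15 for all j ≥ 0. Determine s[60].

11

s[0] = 11, s[1] = 14, s[2] = 5, s[3] = 2, s[4] = 11.
The sequence repeats with period 4.
So s[60] = s[0 + ((60-0) mod 4)] = s[0] = 11.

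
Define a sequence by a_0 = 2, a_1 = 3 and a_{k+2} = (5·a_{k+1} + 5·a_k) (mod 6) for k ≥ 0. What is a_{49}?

3

Computing terms: a_0 = 2, a_1 = 3, a_2 = 1, a_3 = 2, a_4 = 3.
Since (a_3, a_4) = (a_0, a_1) = (2, 3) (two consecutive terms determine the rest), the sequence is periodic with period 3.
So a_{49} = a_{0 + ((49-0) mod 3)} = a_1 = 3.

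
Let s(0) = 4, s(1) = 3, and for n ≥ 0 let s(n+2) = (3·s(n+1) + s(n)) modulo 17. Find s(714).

4

Listing terms: s(0) = 4,  s(1) = 3,  s(2) = 13,  s(3) = 8,  s(4) = 3,  s(5) = 0,  s(6) = 3,  s(7) = 9,  s(8) = 13,  s(9) = 14,  s(10) = 4,  s(11) = 9,  s(12) = 14,  s(13) = 0,  s(14) = 14,  s(15) = 8,  s(16) = 4,  s(17) = 3.
Since (s(16), s(17)) = (s(0), s(1)) = (4, 3) (two consecutive terms determine the rest), the sequence is periodic with period 16.
So s(714) = s(0 + ((714-0) mod 16)) = s(10) = 4.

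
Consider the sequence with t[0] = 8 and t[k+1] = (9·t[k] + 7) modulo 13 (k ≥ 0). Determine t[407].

We have t[0] = 8; t[1] = 1; t[2] = 3; t[3] = 8.
The sequence repeats with period 3.
So t[407] = t[0 + ((407-0) mod 3)] = t[2] = 3.

3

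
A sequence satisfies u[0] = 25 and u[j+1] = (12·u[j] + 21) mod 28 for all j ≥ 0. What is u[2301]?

17

Listing terms: u[0] = 25, u[1] = 13, u[2] = 9, u[3] = 17, u[4] = 1, u[5] = 5, u[6] = 25.
Since u[6] = u[0] = 25, the sequence is periodic with period 6.
(2301 - 0) mod 6 = 3, so u[2301] = u[3] = 17.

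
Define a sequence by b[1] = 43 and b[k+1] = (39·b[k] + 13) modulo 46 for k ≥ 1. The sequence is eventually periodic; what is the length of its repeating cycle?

Listing terms: b[1] = 43, b[2] = 34, b[3] = 5, b[4] = 24, b[5] = 29, b[6] = 40, b[7] = 9, b[8] = 42, b[9] = 41, b[10] = 2, b[11] = 45, b[12] = 20, b[13] = 11, b[14] = 28, b[15] = 1, b[16] = 6, b[17] = 17, b[18] = 32, b[19] = 19, b[20] = 18, b[21] = 25, b[22] = 22, b[23] = 43.
Since b[23] = b[1] = 43, the sequence is periodic with period 22.

22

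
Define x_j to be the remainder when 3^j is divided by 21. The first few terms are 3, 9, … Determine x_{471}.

Computing terms: x_1 = 3; x_2 = 9; x_3 = 6; x_4 = 18; x_5 = 12; x_6 = 15; x_7 = 3.
Since x_7 = x_1 = 3, the sequence is periodic with period 6.
So x_{471} = x_{1 + ((471-1) mod 6)} = x_3 = 6.

6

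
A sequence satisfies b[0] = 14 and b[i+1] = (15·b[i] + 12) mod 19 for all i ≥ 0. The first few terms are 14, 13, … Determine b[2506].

Computing terms: b[0] = 14, b[1] = 13, b[2] = 17, b[3] = 1, b[4] = 8, b[5] = 18, b[6] = 16, b[7] = 5, b[8] = 11, b[9] = 6, b[10] = 7, b[11] = 3, b[12] = 0, b[13] = 12, b[14] = 2, b[15] = 4, b[16] = 15, b[17] = 9, b[18] = 14.
The sequence repeats with period 18.
(2506 - 0) mod 18 = 4, so b[2506] = b[4] = 8.

8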